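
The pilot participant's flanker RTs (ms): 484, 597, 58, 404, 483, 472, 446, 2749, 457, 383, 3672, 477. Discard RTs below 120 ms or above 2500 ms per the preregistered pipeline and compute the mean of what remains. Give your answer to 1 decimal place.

Excluded: 58, 2749, 3672
Retained (n=9): Σ = 4203
Mean = 4203/9 = 467.0000

467.0 ms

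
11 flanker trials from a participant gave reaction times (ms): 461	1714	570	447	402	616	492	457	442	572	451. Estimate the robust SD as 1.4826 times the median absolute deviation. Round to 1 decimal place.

Sorted: 402, 442, 447, 451, 457, 461, 492, 570, 572, 616, 1714 → median = 461
|x − 461| sorted: 0, 4, 10, 14, 19, 31, 59, 109, 111, 155, 1253 → MAD = 31
Robust SD ≈ 1.4826 × 31 = 45.961

46.0 ms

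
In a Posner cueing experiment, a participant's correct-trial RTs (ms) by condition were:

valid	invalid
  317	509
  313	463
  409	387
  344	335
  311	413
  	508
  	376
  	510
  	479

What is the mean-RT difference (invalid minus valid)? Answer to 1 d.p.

M(valid) = 1694/5 = 338.800
M(invalid) = 3980/9 = 442.222
Difference = 442.222 − 338.800 = 103.422 ms

103.4 ms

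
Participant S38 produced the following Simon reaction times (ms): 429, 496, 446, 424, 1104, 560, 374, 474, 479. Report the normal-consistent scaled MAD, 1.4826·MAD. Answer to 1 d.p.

66.7 ms

Sorted: 374, 424, 429, 446, 474, 479, 496, 560, 1104 → median = 474
|x − 474| sorted: 0, 5, 22, 28, 45, 50, 86, 100, 630 → MAD = 45
Robust SD ≈ 1.4826 × 45 = 66.717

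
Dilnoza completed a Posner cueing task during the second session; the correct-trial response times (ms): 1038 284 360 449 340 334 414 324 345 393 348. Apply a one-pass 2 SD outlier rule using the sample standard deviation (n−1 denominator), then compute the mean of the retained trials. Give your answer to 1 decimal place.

359.1 ms

n = 11, ΣRT = 4629, M = 420.818
Σ(x−M)² = 439439.64; s = √(439439.64/10) = 209.628
Cutoffs: 420.818 ± 2·209.628 → [1.6, 840.1]
Outside: 1038 → excluded.
Retained (n=10): Σ = 3591, mean = 3591/10 = 359.100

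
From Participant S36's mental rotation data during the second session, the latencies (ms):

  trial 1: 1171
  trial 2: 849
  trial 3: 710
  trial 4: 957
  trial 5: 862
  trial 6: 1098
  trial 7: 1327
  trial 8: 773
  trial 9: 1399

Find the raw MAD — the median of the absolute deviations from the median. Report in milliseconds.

184 ms

Sorted: 710, 773, 849, 862, 957, 1098, 1171, 1327, 1399 → median = 957
|x − 957|: 214, 108, 247, 0, 95, 141, 370, 184, 442
Sorted deviations: 0, 95, 108, 141, 184, 214, 247, 370, 442 → MAD = 184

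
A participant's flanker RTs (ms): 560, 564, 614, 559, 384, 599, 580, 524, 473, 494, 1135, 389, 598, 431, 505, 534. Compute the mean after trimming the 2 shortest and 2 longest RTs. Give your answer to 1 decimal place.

Sorted: 384, 389, 431, 473, 494, 505, 524, 534, 559, 560, 564, 580, 598, 599, 614, 1135
Drop lowest 2 (384, 389) and highest 2 (614, 1135)
Remaining (n=12): Σ = 6421, mean = 6421/12 = 535.083

535.1 ms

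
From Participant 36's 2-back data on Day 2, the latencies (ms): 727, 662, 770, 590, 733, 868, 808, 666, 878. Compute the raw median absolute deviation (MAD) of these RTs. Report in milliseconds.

71 ms

Sorted: 590, 662, 666, 727, 733, 770, 808, 868, 878 → median = 733
|x − 733|: 6, 71, 37, 143, 0, 135, 75, 67, 145
Sorted deviations: 0, 6, 37, 67, 71, 75, 135, 143, 145 → MAD = 71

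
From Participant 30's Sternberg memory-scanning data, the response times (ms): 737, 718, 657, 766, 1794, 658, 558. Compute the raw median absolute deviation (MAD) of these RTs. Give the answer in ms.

60 ms

Sorted: 558, 657, 658, 718, 737, 766, 1794 → median = 718
|x − 718|: 19, 0, 61, 48, 1076, 60, 160
Sorted deviations: 0, 19, 48, 60, 61, 160, 1076 → MAD = 60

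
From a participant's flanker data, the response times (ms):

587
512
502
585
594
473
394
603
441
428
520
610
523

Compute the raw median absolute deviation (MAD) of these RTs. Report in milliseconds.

Sorted: 394, 428, 441, 473, 502, 512, 520, 523, 585, 587, 594, 603, 610 → median = 520
|x − 520|: 67, 8, 18, 65, 74, 47, 126, 83, 79, 92, 0, 90, 3
Sorted deviations: 0, 3, 8, 18, 47, 65, 67, 74, 79, 83, 90, 92, 126 → MAD = 67

67 ms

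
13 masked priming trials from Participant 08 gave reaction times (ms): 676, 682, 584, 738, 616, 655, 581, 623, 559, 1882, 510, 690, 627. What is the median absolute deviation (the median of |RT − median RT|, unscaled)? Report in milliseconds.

Sorted: 510, 559, 581, 584, 616, 623, 627, 655, 676, 682, 690, 738, 1882 → median = 627
|x − 627|: 49, 55, 43, 111, 11, 28, 46, 4, 68, 1255, 117, 63, 0
Sorted deviations: 0, 4, 11, 28, 43, 46, 49, 55, 63, 68, 111, 117, 1255 → MAD = 49

49 ms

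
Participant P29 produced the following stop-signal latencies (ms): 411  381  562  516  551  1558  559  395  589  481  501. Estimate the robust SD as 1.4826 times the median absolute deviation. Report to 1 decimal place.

Sorted: 381, 395, 411, 481, 501, 516, 551, 559, 562, 589, 1558 → median = 516
|x − 516| sorted: 0, 15, 35, 35, 43, 46, 73, 105, 121, 135, 1042 → MAD = 46
Robust SD ≈ 1.4826 × 46 = 68.200

68.2 ms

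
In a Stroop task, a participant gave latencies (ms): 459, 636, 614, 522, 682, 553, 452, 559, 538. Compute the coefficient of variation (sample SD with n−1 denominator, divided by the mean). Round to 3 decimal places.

0.138

n = 9, Σ = 5015, M = 557.2222
Σ(x−M)² = 47349.556; s = √(47349.556/8) = 76.9331
CV = 76.9331 / 557.2222 = 0.13807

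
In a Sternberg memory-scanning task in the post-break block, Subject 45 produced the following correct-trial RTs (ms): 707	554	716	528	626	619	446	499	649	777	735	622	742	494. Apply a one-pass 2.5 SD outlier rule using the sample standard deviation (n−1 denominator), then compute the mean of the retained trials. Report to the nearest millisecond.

n = 14, ΣRT = 8714, M = 622.429
Σ(x−M)² = 143955.43; s = √(143955.43/13) = 105.231
Cutoffs: 622.429 ± 2.5·105.231 → [359.4, 885.5]
No RTs fall outside the cutoffs; all 14 retained. Mean = 8714/14 = 622.429

622 ms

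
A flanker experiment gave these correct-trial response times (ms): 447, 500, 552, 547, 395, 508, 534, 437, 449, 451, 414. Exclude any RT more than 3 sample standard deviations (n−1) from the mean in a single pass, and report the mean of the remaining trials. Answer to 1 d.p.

475.8 ms

n = 11, ΣRT = 5234, M = 475.818
Σ(x−M)² = 29901.64; s = √(29901.64/10) = 54.682
Cutoffs: 475.818 ± 3·54.682 → [311.8, 639.9]
No RTs fall outside the cutoffs; all 11 retained. Mean = 5234/11 = 475.818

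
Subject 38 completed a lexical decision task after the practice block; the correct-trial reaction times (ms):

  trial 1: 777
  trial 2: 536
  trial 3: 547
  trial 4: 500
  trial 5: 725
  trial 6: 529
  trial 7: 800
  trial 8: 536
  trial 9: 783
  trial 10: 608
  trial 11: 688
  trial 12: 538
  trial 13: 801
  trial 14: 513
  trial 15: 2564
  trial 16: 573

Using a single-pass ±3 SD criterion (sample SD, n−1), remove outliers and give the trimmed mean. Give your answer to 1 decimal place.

n = 16, ΣRT = 12018, M = 751.125
Σ(x−M)² = 3698711.75; s = √(3698711.75/15) = 496.569
Cutoffs: 751.125 ± 3·496.569 → [-738.6, 2240.8]
Outside: 2564 → excluded.
Retained (n=15): Σ = 9454, mean = 9454/15 = 630.267

630.3 ms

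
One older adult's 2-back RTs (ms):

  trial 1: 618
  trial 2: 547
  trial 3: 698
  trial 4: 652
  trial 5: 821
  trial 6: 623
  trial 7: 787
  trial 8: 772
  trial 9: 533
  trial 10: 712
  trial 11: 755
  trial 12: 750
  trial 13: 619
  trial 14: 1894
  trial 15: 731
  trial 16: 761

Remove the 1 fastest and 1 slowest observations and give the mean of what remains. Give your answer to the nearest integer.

703 ms

Sorted: 533, 547, 618, 619, 623, 652, 698, 712, 731, 750, 755, 761, 772, 787, 821, 1894
Drop lowest 1 (533) and highest 1 (1894)
Remaining (n=14): Σ = 9846, mean = 9846/14 = 703.286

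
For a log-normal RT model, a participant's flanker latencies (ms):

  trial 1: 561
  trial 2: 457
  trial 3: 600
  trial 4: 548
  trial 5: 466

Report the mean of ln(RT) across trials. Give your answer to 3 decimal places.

ln(RT): 6.3297, 6.1247, 6.3969, 6.3063, 6.1442
Σ ln(RT) = 31.3018
Mean = 31.3018/5 = 6.26036

6.260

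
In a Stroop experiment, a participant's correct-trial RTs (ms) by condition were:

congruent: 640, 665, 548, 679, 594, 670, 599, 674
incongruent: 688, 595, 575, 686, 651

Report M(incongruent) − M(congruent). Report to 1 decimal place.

M(congruent) = 5069/8 = 633.625
M(incongruent) = 3195/5 = 639.000
Difference = 639.000 − 633.625 = 5.375 ms

5.4 ms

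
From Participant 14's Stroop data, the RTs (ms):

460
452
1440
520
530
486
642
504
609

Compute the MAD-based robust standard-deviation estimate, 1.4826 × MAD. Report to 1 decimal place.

89.0 ms

Sorted: 452, 460, 486, 504, 520, 530, 609, 642, 1440 → median = 520
|x − 520| sorted: 0, 10, 16, 34, 60, 68, 89, 122, 920 → MAD = 60
Robust SD ≈ 1.4826 × 60 = 88.956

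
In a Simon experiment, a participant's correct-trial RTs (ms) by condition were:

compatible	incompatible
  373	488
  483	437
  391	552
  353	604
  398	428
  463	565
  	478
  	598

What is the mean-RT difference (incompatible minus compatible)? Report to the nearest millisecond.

M(compatible) = 2461/6 = 410.167
M(incompatible) = 4150/8 = 518.750
Difference = 518.750 − 410.167 = 108.583 ms

109 ms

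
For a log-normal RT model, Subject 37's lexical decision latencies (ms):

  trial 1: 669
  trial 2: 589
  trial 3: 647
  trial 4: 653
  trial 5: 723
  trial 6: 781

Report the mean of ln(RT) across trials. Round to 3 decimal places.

6.514

ln(RT): 6.5058, 6.3784, 6.4723, 6.4816, 6.5834, 6.6606
Σ ln(RT) = 39.0821
Mean = 39.0821/6 = 6.51369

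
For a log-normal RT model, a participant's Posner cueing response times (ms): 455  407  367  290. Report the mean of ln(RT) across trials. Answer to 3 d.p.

ln(RT): 6.1203, 6.0088, 5.9054, 5.6699
Σ ln(RT) = 23.7044
Mean = 23.7044/4 = 5.92609

5.926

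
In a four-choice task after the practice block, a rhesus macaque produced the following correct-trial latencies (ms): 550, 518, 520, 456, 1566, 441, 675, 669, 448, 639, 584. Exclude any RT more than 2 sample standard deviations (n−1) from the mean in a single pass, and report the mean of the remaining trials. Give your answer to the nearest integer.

550 ms

n = 11, ΣRT = 7066, M = 642.364
Σ(x−M)² = 1010322.55; s = √(1010322.55/10) = 317.856
Cutoffs: 642.364 ± 2·317.856 → [6.7, 1278.1]
Outside: 1566 → excluded.
Retained (n=10): Σ = 5500, mean = 5500/10 = 550.000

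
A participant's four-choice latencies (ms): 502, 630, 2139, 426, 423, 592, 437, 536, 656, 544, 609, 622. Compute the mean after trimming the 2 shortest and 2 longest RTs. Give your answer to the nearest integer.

Sorted: 423, 426, 437, 502, 536, 544, 592, 609, 622, 630, 656, 2139
Drop lowest 2 (423, 426) and highest 2 (656, 2139)
Remaining (n=8): Σ = 4472, mean = 4472/8 = 559.000

559 ms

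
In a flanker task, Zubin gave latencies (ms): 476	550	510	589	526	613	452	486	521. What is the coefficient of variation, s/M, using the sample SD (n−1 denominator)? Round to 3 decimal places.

0.100

n = 9, Σ = 4723, M = 524.7778
Σ(x−M)² = 21957.556; s = √(21957.556/8) = 52.3898
CV = 52.3898 / 524.7778 = 0.09983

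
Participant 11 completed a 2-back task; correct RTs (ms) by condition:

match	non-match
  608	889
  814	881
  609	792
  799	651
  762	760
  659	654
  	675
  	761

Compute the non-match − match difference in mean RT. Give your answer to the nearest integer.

M(match) = 4251/6 = 708.500
M(non-match) = 6063/8 = 757.875
Difference = 757.875 − 708.500 = 49.375 ms

49 ms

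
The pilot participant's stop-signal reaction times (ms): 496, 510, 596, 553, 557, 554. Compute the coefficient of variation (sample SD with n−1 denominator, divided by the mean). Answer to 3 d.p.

0.066

n = 6, Σ = 3266, M = 544.3333
Σ(x−M)² = 6513.333; s = √(6513.333/5) = 36.0925
CV = 36.0925 / 544.3333 = 0.06631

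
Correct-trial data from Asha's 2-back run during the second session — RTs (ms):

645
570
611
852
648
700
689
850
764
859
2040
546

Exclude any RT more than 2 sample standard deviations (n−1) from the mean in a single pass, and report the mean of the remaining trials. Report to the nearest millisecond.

n = 12, ΣRT = 9774, M = 814.500
Σ(x−M)² = 1767645.00; s = √(1767645.00/11) = 400.868
Cutoffs: 814.500 ± 2·400.868 → [12.8, 1616.2]
Outside: 2040 → excluded.
Retained (n=11): Σ = 7734, mean = 7734/11 = 703.091

703 ms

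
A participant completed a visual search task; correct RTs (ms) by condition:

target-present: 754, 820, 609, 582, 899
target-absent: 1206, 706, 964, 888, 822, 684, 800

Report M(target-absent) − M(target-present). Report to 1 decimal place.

134.3 ms

M(target-present) = 3664/5 = 732.800
M(target-absent) = 6070/7 = 867.143
Difference = 867.143 − 732.800 = 134.343 ms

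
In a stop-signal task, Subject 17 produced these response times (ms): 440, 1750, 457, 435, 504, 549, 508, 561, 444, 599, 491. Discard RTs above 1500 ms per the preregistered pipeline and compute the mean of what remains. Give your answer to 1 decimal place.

498.8 ms

Excluded: 1750
Retained (n=10): Σ = 4988
Mean = 4988/10 = 498.8000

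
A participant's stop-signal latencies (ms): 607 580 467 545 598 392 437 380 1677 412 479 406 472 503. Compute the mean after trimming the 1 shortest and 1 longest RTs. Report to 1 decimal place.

Sorted: 380, 392, 406, 412, 437, 467, 472, 479, 503, 545, 580, 598, 607, 1677
Drop lowest 1 (380) and highest 1 (1677)
Remaining (n=12): Σ = 5898, mean = 5898/12 = 491.500

491.5 ms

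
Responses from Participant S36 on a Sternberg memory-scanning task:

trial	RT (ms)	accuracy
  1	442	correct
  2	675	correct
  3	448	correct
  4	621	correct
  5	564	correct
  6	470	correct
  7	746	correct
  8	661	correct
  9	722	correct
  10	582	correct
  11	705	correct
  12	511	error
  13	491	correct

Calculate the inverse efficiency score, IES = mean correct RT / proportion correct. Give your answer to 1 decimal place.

Correct trials (n=12): 442, 675, 448, 621, 564, 470, 746, 661, 722, 582, 705, 491
Mean correct RT = 7127/12 = 593.9167 ms
Proportion correct = 12/13
IES = 593.9167 / (12/13) = 643.410 ms

643.4 ms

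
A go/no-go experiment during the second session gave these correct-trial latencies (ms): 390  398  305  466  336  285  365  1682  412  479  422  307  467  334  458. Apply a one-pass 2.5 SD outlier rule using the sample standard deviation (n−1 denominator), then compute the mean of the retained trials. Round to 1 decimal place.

n = 15, ΣRT = 7106, M = 473.733
Σ(x−M)² = 1621732.93; s = √(1621732.93/14) = 340.350
Cutoffs: 473.733 ± 2.5·340.350 → [-377.1, 1324.6]
Outside: 1682 → excluded.
Retained (n=14): Σ = 5424, mean = 5424/14 = 387.429

387.4 ms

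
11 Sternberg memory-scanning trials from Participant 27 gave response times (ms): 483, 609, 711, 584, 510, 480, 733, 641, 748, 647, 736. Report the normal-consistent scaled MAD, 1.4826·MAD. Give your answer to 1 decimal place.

Sorted: 480, 483, 510, 584, 609, 641, 647, 711, 733, 736, 748 → median = 641
|x − 641| sorted: 0, 6, 32, 57, 70, 92, 95, 107, 131, 158, 161 → MAD = 92
Robust SD ≈ 1.4826 × 92 = 136.399

136.4 ms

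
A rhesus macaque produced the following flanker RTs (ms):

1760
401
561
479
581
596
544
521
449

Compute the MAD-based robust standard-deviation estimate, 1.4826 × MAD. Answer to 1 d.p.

Sorted: 401, 449, 479, 521, 544, 561, 581, 596, 1760 → median = 544
|x − 544| sorted: 0, 17, 23, 37, 52, 65, 95, 143, 1216 → MAD = 52
Robust SD ≈ 1.4826 × 52 = 77.095

77.1 ms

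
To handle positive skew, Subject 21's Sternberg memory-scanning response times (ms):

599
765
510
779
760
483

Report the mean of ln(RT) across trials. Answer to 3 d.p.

ln(RT): 6.3953, 6.6399, 6.2344, 6.6580, 6.6333, 6.1800
Σ ln(RT) = 38.7409
Mean = 38.7409/6 = 6.45682

6.457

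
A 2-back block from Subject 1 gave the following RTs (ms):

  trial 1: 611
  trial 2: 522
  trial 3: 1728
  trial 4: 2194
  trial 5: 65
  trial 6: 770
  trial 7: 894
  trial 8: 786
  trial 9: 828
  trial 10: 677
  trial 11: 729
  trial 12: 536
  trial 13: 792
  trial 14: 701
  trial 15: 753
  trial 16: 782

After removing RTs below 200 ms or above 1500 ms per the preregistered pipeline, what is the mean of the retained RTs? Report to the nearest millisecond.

Excluded: 65, 1728, 2194
Retained (n=13): Σ = 9381
Mean = 9381/13 = 721.6154

722 ms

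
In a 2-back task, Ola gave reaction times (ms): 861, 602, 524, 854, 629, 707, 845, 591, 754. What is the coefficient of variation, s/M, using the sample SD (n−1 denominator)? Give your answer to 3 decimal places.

n = 9, Σ = 6367, M = 707.4444
Σ(x−M)² = 130630.222; s = √(130630.222/8) = 127.7841
CV = 127.7841 / 707.4444 = 0.18063

0.181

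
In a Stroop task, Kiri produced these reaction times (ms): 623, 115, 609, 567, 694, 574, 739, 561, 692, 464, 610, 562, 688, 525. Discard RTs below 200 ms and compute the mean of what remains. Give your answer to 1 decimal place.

Excluded: 115
Retained (n=13): Σ = 7908
Mean = 7908/13 = 608.3077

608.3 ms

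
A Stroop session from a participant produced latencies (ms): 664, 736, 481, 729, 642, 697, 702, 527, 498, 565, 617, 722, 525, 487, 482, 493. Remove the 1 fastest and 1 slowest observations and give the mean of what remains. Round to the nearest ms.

Sorted: 481, 482, 487, 493, 498, 525, 527, 565, 617, 642, 664, 697, 702, 722, 729, 736
Drop lowest 1 (481) and highest 1 (736)
Remaining (n=14): Σ = 8350, mean = 8350/14 = 596.429

596 ms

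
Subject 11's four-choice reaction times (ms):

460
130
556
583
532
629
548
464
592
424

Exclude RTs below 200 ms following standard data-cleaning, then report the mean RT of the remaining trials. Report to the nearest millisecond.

Excluded: 130
Retained (n=9): Σ = 4788
Mean = 4788/9 = 532.0000

532 ms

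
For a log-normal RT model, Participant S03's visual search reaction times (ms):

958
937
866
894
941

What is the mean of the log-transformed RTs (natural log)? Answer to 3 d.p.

ln(RT): 6.8648, 6.8427, 6.7639, 6.7957, 6.8469
Σ ln(RT) = 34.1141
Mean = 34.1141/5 = 6.82281

6.823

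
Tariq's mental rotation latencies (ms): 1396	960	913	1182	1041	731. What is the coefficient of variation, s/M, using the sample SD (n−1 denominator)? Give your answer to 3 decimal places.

0.222

n = 6, Σ = 6223, M = 1037.1667
Σ(x−M)² = 264862.833; s = √(264862.833/5) = 230.1577
CV = 230.1577 / 1037.1667 = 0.22191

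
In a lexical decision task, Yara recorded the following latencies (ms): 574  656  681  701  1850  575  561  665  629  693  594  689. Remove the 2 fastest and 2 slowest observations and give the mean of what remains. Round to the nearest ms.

Sorted: 561, 574, 575, 594, 629, 656, 665, 681, 689, 693, 701, 1850
Drop lowest 2 (561, 574) and highest 2 (701, 1850)
Remaining (n=8): Σ = 5182, mean = 5182/8 = 647.750

648 ms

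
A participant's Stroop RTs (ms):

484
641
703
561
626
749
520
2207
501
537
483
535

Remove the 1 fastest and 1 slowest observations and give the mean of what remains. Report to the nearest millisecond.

Sorted: 483, 484, 501, 520, 535, 537, 561, 626, 641, 703, 749, 2207
Drop lowest 1 (483) and highest 1 (2207)
Remaining (n=10): Σ = 5857, mean = 5857/10 = 585.700

586 ms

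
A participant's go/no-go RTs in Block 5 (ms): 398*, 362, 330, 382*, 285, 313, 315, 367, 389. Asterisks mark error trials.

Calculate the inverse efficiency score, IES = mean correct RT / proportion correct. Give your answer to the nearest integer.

434 ms

Correct trials (n=7): 362, 330, 285, 313, 315, 367, 389
Mean correct RT = 2361/7 = 337.2857 ms
Proportion correct = 7/9
IES = 337.2857 / (7/9) = 433.653 ms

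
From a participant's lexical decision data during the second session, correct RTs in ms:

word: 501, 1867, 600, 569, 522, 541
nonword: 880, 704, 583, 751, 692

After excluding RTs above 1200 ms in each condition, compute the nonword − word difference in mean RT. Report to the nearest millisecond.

word: exclude 1867
M(word) = 2733/5 = 546.600
M(nonword) = 3610/5 = 722.000
Difference = 722.000 − 546.600 = 175.400 ms

175 ms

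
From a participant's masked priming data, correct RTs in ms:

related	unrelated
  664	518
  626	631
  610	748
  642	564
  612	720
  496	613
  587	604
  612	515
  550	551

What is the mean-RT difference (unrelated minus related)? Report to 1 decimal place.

7.2 ms

M(related) = 5399/9 = 599.889
M(unrelated) = 5464/9 = 607.111
Difference = 607.111 − 599.889 = 7.222 ms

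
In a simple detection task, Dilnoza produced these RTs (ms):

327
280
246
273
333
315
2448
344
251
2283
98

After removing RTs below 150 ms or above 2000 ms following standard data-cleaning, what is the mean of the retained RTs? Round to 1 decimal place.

296.1 ms

Excluded: 98, 2283, 2448
Retained (n=8): Σ = 2369
Mean = 2369/8 = 296.1250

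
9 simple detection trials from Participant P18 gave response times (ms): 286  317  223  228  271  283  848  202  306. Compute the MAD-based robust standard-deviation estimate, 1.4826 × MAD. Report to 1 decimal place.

Sorted: 202, 223, 228, 271, 283, 286, 306, 317, 848 → median = 283
|x − 283| sorted: 0, 3, 12, 23, 34, 55, 60, 81, 565 → MAD = 34
Robust SD ≈ 1.4826 × 34 = 50.408

50.4 ms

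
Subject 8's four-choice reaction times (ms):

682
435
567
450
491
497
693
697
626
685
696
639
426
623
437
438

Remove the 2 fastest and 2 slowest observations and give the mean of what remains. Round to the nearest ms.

Sorted: 426, 435, 437, 438, 450, 491, 497, 567, 623, 626, 639, 682, 685, 693, 696, 697
Drop lowest 2 (426, 435) and highest 2 (696, 697)
Remaining (n=12): Σ = 6828, mean = 6828/12 = 569.000

569 ms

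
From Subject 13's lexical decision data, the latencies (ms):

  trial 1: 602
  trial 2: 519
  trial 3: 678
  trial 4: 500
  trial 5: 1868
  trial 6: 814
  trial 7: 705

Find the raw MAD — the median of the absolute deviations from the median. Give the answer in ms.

Sorted: 500, 519, 602, 678, 705, 814, 1868 → median = 678
|x − 678|: 76, 159, 0, 178, 1190, 136, 27
Sorted deviations: 0, 27, 76, 136, 159, 178, 1190 → MAD = 136

136 ms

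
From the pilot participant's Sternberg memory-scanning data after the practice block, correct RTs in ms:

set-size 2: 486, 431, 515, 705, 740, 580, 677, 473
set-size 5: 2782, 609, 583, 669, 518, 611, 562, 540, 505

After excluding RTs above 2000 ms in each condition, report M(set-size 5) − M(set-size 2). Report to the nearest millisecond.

set-size 5: exclude 2782
M(set-size 2) = 4607/8 = 575.875
M(set-size 5) = 4597/8 = 574.625
Difference = 574.625 − 575.875 = -1.250 ms

-1 ms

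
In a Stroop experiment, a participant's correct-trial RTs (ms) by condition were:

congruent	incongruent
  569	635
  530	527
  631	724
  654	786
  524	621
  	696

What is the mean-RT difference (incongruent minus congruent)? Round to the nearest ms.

M(congruent) = 2908/5 = 581.600
M(incongruent) = 3989/6 = 664.833
Difference = 664.833 − 581.600 = 83.233 ms

83 ms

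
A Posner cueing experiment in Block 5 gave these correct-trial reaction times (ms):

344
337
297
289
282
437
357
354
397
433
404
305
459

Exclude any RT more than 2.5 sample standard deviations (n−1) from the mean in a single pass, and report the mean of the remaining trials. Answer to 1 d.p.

n = 13, ΣRT = 4695, M = 361.154
Σ(x−M)² = 43295.69; s = √(43295.69/12) = 60.066
Cutoffs: 361.154 ± 2.5·60.066 → [211.0, 511.3]
No RTs fall outside the cutoffs; all 13 retained. Mean = 4695/13 = 361.154

361.2 ms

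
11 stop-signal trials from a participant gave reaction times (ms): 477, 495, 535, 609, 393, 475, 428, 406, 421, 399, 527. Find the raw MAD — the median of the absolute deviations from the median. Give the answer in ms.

Sorted: 393, 399, 406, 421, 428, 475, 477, 495, 527, 535, 609 → median = 475
|x − 475|: 2, 20, 60, 134, 82, 0, 47, 69, 54, 76, 52
Sorted deviations: 0, 2, 20, 47, 52, 54, 60, 69, 76, 82, 134 → MAD = 54

54 ms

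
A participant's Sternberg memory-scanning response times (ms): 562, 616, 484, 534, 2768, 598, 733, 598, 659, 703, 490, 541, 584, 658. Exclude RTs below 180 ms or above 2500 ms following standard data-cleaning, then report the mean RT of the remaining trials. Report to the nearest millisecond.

597 ms

Excluded: 2768
Retained (n=13): Σ = 7760
Mean = 7760/13 = 596.9231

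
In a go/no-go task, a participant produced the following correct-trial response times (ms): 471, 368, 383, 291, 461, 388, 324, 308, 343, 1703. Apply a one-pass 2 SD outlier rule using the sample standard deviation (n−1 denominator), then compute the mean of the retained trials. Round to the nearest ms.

371 ms

n = 10, ΣRT = 5040, M = 504.000
Σ(x−M)² = 1629238.00; s = √(1629238.00/9) = 425.472
Cutoffs: 504.000 ± 2·425.472 → [-346.9, 1354.9]
Outside: 1703 → excluded.
Retained (n=9): Σ = 3337, mean = 3337/9 = 370.778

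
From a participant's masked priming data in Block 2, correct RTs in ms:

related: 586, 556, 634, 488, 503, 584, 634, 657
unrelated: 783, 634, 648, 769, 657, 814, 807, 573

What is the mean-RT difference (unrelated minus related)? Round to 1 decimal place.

M(related) = 4642/8 = 580.250
M(unrelated) = 5685/8 = 710.625
Difference = 710.625 − 580.250 = 130.375 ms

130.4 ms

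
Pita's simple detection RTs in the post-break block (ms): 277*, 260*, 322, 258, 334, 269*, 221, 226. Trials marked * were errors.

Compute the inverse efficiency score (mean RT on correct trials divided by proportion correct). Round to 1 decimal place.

435.5 ms

Correct trials (n=5): 322, 258, 334, 221, 226
Mean correct RT = 1361/5 = 272.2000 ms
Proportion correct = 5/8
IES = 272.2000 / (5/8) = 435.520 ms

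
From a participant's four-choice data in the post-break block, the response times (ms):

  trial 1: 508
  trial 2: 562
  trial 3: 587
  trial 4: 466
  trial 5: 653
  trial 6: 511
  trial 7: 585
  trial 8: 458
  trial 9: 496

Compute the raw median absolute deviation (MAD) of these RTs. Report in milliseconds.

Sorted: 458, 466, 496, 508, 511, 562, 585, 587, 653 → median = 511
|x − 511|: 3, 51, 76, 45, 142, 0, 74, 53, 15
Sorted deviations: 0, 3, 15, 45, 51, 53, 74, 76, 142 → MAD = 51

51 ms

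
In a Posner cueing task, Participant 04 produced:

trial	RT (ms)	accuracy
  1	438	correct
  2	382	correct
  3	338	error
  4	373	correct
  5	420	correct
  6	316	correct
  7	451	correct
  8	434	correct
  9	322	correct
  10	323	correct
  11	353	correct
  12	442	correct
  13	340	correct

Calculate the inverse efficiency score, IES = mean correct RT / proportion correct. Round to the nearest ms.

Correct trials (n=12): 438, 382, 373, 420, 316, 451, 434, 322, 323, 353, 442, 340
Mean correct RT = 4594/12 = 382.8333 ms
Proportion correct = 12/13
IES = 382.8333 / (12/13) = 414.736 ms

415 ms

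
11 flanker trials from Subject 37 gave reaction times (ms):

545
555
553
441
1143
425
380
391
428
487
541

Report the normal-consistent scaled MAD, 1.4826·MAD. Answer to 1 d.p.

91.9 ms

Sorted: 380, 391, 425, 428, 441, 487, 541, 545, 553, 555, 1143 → median = 487
|x − 487| sorted: 0, 46, 54, 58, 59, 62, 66, 68, 96, 107, 656 → MAD = 62
Robust SD ≈ 1.4826 × 62 = 91.921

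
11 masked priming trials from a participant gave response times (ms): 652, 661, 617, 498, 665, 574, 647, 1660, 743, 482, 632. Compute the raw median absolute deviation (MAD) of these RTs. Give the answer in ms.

30 ms

Sorted: 482, 498, 574, 617, 632, 647, 652, 661, 665, 743, 1660 → median = 647
|x − 647|: 5, 14, 30, 149, 18, 73, 0, 1013, 96, 165, 15
Sorted deviations: 0, 5, 14, 15, 18, 30, 73, 96, 149, 165, 1013 → MAD = 30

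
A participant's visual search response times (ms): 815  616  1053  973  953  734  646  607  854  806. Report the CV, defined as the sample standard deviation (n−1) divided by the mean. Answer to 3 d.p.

n = 10, Σ = 8057, M = 805.7000
Σ(x−M)² = 219376.100; s = √(219376.100/9) = 156.1253
CV = 156.1253 / 805.7000 = 0.19378

0.194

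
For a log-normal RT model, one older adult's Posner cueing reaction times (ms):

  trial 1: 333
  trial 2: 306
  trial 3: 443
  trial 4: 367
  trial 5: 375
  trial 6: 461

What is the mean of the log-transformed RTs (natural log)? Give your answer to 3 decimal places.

ln(RT): 5.8081, 5.7236, 6.0936, 5.9054, 5.9269, 6.1334
Σ ln(RT) = 35.5910
Mean = 35.5910/6 = 5.93183

5.932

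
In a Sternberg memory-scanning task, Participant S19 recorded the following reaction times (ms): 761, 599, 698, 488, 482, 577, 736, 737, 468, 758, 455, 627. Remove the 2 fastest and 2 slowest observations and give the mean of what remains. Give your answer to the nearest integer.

618 ms

Sorted: 455, 468, 482, 488, 577, 599, 627, 698, 736, 737, 758, 761
Drop lowest 2 (455, 468) and highest 2 (758, 761)
Remaining (n=8): Σ = 4944, mean = 4944/8 = 618.000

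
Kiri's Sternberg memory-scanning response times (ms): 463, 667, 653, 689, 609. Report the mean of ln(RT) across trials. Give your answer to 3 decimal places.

6.414

ln(RT): 6.1377, 6.5028, 6.4816, 6.5352, 6.4118
Σ ln(RT) = 32.0692
Mean = 32.0692/5 = 6.41383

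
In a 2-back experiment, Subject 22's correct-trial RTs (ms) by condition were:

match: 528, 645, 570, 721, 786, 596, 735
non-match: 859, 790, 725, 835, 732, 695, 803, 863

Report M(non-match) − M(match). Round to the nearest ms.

M(match) = 4581/7 = 654.429
M(non-match) = 6302/8 = 787.750
Difference = 787.750 − 654.429 = 133.321 ms

133 ms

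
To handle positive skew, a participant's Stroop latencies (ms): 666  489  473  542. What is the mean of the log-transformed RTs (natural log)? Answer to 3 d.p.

ln(RT): 6.5013, 6.1924, 6.1591, 6.2953
Σ ln(RT) = 25.1480
Mean = 25.1480/4 = 6.28700

6.287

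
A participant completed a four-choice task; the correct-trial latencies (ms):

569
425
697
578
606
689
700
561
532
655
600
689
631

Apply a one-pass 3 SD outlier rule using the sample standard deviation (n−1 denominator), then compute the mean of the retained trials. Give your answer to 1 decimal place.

610.2 ms

n = 13, ΣRT = 7932, M = 610.154
Σ(x−M)² = 76147.69; s = √(76147.69/12) = 79.660
Cutoffs: 610.154 ± 3·79.660 → [371.2, 849.1]
No RTs fall outside the cutoffs; all 13 retained. Mean = 7932/13 = 610.154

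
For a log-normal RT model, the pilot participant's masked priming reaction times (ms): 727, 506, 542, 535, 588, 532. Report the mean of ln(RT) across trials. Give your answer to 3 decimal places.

ln(RT): 6.5889, 6.2265, 6.2953, 6.2823, 6.3767, 6.2766
Σ ln(RT) = 38.0464
Mean = 38.0464/6 = 6.34106

6.341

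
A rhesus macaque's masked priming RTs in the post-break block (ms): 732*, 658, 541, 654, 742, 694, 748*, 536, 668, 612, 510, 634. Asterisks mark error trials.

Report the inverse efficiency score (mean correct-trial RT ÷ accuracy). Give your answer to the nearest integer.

750 ms

Correct trials (n=10): 658, 541, 654, 742, 694, 536, 668, 612, 510, 634
Mean correct RT = 6249/10 = 624.9000 ms
Proportion correct = 10/12
IES = 624.9000 / (10/12) = 749.880 ms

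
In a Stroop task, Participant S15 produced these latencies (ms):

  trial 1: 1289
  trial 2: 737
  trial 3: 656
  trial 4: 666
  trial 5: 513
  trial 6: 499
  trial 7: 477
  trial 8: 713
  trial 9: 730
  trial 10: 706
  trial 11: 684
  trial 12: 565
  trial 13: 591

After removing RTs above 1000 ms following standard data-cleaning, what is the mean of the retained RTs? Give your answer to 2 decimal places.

Excluded: 1289
Retained (n=12): Σ = 7537
Mean = 7537/12 = 628.0833

628.08 ms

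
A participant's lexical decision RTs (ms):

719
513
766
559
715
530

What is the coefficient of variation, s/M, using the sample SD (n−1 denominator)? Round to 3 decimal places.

n = 6, Σ = 3802, M = 633.6667
Σ(x−M)² = 62291.333; s = √(62291.333/5) = 111.6166
CV = 111.6166 / 633.6667 = 0.17614

0.176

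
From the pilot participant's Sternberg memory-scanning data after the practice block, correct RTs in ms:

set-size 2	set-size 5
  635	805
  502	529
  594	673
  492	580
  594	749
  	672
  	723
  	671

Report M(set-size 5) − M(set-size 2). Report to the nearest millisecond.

112 ms

M(set-size 2) = 2817/5 = 563.400
M(set-size 5) = 5402/8 = 675.250
Difference = 675.250 − 563.400 = 111.850 ms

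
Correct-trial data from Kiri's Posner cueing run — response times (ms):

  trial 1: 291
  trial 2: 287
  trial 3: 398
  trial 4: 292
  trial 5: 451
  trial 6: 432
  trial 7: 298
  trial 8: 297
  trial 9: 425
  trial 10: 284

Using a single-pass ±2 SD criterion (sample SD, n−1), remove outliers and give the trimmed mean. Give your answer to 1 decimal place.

345.5 ms

n = 10, ΣRT = 3455, M = 345.500
Σ(x−M)² = 45334.50; s = √(45334.50/9) = 70.973
Cutoffs: 345.500 ± 2·70.973 → [203.6, 487.4]
No RTs fall outside the cutoffs; all 10 retained. Mean = 3455/10 = 345.500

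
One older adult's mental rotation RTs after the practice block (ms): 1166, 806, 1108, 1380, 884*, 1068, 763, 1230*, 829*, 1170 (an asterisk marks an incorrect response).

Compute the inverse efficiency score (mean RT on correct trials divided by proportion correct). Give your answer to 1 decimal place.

Correct trials (n=7): 1166, 806, 1108, 1380, 1068, 763, 1170
Mean correct RT = 7461/7 = 1065.8571 ms
Proportion correct = 7/10
IES = 1065.8571 / (7/10) = 1522.653 ms

1522.7 ms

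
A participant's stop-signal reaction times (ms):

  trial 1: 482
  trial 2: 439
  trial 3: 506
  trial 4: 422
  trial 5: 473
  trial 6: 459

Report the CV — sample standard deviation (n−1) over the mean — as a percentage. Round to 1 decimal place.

n = 6, Σ = 2781, M = 463.5000
Σ(x−M)² = 4581.500; s = √(4581.500/5) = 30.2704
CV = 30.2704 / 463.5000 = 0.06531 = 6.531%

6.5%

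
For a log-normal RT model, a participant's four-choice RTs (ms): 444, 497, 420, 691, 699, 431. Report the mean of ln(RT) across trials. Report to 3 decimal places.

6.250

ln(RT): 6.0958, 6.2086, 6.0403, 6.5381, 6.5497, 6.0661
Σ ln(RT) = 37.4986
Mean = 37.4986/6 = 6.24976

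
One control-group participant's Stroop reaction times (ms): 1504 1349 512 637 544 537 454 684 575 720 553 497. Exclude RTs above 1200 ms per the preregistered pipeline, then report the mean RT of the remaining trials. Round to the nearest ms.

571 ms

Excluded: 1349, 1504
Retained (n=10): Σ = 5713
Mean = 5713/10 = 571.3000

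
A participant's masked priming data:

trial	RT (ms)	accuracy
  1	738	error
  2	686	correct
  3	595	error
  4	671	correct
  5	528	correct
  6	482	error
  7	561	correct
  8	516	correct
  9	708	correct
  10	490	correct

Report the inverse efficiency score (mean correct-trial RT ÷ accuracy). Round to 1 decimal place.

849.0 ms

Correct trials (n=7): 686, 671, 528, 561, 516, 708, 490
Mean correct RT = 4160/7 = 594.2857 ms
Proportion correct = 7/10
IES = 594.2857 / (7/10) = 848.980 ms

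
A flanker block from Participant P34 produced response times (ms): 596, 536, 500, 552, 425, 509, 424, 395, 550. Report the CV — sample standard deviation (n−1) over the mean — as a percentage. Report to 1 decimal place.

n = 9, Σ = 4487, M = 498.5556
Σ(x−M)² = 38204.222; s = √(38204.222/8) = 69.1052
CV = 69.1052 / 498.5556 = 0.13861 = 13.861%

13.9%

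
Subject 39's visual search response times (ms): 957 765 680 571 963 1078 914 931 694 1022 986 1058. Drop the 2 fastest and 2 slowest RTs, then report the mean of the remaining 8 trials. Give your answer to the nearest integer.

904 ms

Sorted: 571, 680, 694, 765, 914, 931, 957, 963, 986, 1022, 1058, 1078
Drop lowest 2 (571, 680) and highest 2 (1058, 1078)
Remaining (n=8): Σ = 7232, mean = 7232/8 = 904.000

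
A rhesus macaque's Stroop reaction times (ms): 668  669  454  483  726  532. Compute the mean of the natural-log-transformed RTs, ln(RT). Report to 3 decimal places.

6.362

ln(RT): 6.5043, 6.5058, 6.1181, 6.1800, 6.5876, 6.2766
Σ ln(RT) = 38.1724
Mean = 38.1724/6 = 6.36206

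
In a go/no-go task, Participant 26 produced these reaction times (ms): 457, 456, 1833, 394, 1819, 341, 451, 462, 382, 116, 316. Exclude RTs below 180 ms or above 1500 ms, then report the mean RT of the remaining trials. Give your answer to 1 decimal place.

407.4 ms

Excluded: 116, 1819, 1833
Retained (n=8): Σ = 3259
Mean = 3259/8 = 407.3750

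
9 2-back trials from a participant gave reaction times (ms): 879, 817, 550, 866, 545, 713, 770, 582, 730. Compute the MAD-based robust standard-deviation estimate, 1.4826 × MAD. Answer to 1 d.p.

201.6 ms

Sorted: 545, 550, 582, 713, 730, 770, 817, 866, 879 → median = 730
|x − 730| sorted: 0, 17, 40, 87, 136, 148, 149, 180, 185 → MAD = 136
Robust SD ≈ 1.4826 × 136 = 201.634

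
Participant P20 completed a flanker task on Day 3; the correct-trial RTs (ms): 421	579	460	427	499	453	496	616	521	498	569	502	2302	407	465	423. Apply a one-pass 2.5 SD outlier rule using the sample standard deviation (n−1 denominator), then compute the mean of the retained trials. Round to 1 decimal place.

489.1 ms

n = 16, ΣRT = 9638, M = 602.375
Σ(x−M)² = 3135619.75; s = √(3135619.75/15) = 457.210
Cutoffs: 602.375 ± 2.5·457.210 → [-540.7, 1745.4]
Outside: 2302 → excluded.
Retained (n=15): Σ = 7336, mean = 7336/15 = 489.067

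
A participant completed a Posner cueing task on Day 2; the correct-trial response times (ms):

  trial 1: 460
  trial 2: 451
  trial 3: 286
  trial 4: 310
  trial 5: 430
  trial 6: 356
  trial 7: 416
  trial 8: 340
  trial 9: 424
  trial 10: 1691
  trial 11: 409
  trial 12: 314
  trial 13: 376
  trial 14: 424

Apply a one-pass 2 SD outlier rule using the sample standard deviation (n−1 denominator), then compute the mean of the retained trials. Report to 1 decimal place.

384.3 ms

n = 14, ΣRT = 6687, M = 477.643
Σ(x−M)² = 1625477.21; s = √(1625477.21/13) = 353.605
Cutoffs: 477.643 ± 2·353.605 → [-229.6, 1184.9]
Outside: 1691 → excluded.
Retained (n=13): Σ = 4996, mean = 4996/13 = 384.308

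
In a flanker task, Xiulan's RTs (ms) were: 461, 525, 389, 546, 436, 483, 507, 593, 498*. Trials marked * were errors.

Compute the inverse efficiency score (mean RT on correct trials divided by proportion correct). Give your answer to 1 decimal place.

554.1 ms

Correct trials (n=8): 461, 525, 389, 546, 436, 483, 507, 593
Mean correct RT = 3940/8 = 492.5000 ms
Proportion correct = 8/9
IES = 492.5000 / (8/9) = 554.062 ms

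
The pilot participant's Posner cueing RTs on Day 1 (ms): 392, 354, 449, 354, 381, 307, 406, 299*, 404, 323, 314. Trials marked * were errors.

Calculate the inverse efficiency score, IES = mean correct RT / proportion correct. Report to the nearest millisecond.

Correct trials (n=10): 392, 354, 449, 354, 381, 307, 406, 404, 323, 314
Mean correct RT = 3684/10 = 368.4000 ms
Proportion correct = 10/11
IES = 368.4000 / (10/11) = 405.240 ms

405 ms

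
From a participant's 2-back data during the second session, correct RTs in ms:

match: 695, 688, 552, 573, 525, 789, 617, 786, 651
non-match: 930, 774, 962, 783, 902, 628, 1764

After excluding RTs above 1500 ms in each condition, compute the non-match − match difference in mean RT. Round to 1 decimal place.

176.9 ms

non-match: exclude 1764
M(match) = 5876/9 = 652.889
M(non-match) = 4979/6 = 829.833
Difference = 829.833 − 652.889 = 176.944 ms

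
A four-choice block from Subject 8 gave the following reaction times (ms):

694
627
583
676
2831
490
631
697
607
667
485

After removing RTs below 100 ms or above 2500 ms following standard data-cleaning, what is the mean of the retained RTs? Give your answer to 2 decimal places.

Excluded: 2831
Retained (n=10): Σ = 6157
Mean = 6157/10 = 615.7000

615.70 ms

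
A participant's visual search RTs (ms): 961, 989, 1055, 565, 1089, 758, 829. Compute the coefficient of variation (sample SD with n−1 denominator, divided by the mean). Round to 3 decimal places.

0.209

n = 7, Σ = 6246, M = 892.2857
Σ(x−M)² = 208401.429; s = √(208401.429/6) = 186.3694
CV = 186.3694 / 892.2857 = 0.20887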